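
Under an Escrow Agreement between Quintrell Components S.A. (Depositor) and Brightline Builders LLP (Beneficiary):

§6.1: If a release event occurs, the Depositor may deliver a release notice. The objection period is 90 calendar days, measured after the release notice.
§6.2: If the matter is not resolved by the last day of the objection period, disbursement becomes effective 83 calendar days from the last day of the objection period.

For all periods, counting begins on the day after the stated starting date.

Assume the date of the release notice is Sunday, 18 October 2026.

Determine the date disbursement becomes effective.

The last day of the objection period: 18 October 2026 + 90 days = 16 January 2027.
The date disbursement becomes effective: 83 calendar days after 16 January 2027 is 9 April 2027.

9 April 2027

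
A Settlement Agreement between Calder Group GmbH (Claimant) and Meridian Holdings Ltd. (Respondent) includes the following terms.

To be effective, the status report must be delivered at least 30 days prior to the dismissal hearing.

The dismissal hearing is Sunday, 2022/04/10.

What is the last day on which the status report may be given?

Counting back 30 calendar days from 2022/04/10 gives 2022/03/11.

2022/03/11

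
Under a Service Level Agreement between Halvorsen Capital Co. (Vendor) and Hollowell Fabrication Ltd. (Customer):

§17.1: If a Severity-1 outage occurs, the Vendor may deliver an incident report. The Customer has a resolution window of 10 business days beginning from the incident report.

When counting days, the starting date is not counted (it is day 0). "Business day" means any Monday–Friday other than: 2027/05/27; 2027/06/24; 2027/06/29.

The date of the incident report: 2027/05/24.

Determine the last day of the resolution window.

The last day of the resolution window: 10 business days after Monday, 2027/05/24, skipping weekends and the listed holiday on May 27 — May 25, May 26, May 28, May 31, Jun 1, Jun 2, Jun 3, Jun 4, Jun 7, Jun 8 — lands on Tuesday, 2027/06/08.

2027/06/08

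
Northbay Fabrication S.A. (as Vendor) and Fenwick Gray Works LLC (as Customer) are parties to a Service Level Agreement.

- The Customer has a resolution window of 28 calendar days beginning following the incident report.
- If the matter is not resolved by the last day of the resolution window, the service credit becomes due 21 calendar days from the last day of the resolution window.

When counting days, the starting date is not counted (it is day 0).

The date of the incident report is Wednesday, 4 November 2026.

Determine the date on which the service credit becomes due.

23 December 2026

The last day of the resolution window: 28 calendar days after 4 November 2026 is 2 December 2026.
The date on which the service credit becomes due: 2 December 2026 + 21 days = 23 December 2026.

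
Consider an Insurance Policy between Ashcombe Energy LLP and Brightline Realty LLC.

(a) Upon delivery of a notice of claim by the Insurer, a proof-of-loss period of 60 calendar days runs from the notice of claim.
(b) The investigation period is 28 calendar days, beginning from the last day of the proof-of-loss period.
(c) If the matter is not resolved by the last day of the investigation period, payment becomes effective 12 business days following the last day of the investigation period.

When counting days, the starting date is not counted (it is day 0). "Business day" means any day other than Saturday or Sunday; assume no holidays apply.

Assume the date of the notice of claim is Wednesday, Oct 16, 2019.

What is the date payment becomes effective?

Adding 60 calendar days to Oct 16, 2019 gives Dec 15, 2019, which is the last day of the proof-of-loss period.
The last day of the investigation period: Dec 15, 2019 + 28 days = Jan 12, 2020.
The date payment becomes effective: 12 business days after Sunday, Jan 12, 2020, skipping weekends — Jan 13, Jan 14, Jan 15, Jan 16, …, Jan 24, Jan 27, Jan 28 — lands on Tuesday, Jan 28, 2020.

Jan 28, 2020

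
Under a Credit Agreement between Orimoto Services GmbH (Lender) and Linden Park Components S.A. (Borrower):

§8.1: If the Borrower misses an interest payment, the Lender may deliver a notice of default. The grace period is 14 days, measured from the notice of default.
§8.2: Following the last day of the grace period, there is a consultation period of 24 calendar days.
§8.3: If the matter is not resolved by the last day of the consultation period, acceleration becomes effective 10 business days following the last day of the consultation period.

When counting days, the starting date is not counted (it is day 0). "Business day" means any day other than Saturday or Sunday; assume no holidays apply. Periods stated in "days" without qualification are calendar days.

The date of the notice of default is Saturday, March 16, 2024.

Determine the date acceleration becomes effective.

May 7, 2024

Adding 14 calendar days to March 16, 2024 gives March 30, 2024, which is the last day of the grace period.
The last day of the consultation period: 24 calendar days after March 30, 2024 is April 23, 2024.
The date acceleration becomes effective: 10 business days after Tuesday, April 23, 2024, skipping weekends — Apr 24, Apr 25, Apr 26, Apr 29, Apr 30, May 1, May 2, May 3, May 6, May 7 — lands on Tuesday, May 7, 2024.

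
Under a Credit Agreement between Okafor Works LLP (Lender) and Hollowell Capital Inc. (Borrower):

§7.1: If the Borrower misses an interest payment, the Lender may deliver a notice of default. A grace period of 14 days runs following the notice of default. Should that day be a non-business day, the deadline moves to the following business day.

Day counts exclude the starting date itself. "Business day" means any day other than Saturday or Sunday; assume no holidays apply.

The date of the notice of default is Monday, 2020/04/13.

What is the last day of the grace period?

The last day of the grace period: 2020/04/13 + 14 days = 2020/04/27. 2020/04/27 is a Monday, so no roll-forward applies.

2020/04/27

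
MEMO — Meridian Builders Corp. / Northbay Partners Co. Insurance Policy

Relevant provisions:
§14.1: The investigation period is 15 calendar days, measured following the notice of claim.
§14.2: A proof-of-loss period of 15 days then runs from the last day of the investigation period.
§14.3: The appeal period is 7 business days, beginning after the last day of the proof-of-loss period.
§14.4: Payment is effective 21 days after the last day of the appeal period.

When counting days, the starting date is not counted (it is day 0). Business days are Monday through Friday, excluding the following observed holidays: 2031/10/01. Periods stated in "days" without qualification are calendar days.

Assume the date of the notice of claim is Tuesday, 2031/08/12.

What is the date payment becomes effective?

2031/10/13

The last day of the investigation period: 15 calendar days after 2031/08/12 is 2031/08/27.
The last day of the proof-of-loss period: 2031/08/27 + 15 days = 2031/09/11.
The last day of the appeal period: counting 7 business days from Thursday, 2031/09/11 (Sep 12, Sep 15, Sep 16, Sep 17, Sep 18, Sep 19, Sep 22, skipping weekends) reaches Monday, 2031/09/22.
The date payment becomes effective: 2031/09/22 + 21 days = 2031/10/13.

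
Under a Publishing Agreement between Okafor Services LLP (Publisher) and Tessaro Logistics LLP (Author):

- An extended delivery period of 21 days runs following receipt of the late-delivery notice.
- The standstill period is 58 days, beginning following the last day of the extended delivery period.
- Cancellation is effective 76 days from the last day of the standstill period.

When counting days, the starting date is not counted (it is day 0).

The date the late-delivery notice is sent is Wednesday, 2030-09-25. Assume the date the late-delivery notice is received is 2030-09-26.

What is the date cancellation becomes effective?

2031-02-28

The last day of the extended delivery period: 2030-09-26 + 21 days = 2030-10-17.
The last day of the standstill period: 2030-10-17 + 58 days = 2030-12-14.
The date cancellation becomes effective: 76 calendar days after 2030-12-14 is 2031-02-28.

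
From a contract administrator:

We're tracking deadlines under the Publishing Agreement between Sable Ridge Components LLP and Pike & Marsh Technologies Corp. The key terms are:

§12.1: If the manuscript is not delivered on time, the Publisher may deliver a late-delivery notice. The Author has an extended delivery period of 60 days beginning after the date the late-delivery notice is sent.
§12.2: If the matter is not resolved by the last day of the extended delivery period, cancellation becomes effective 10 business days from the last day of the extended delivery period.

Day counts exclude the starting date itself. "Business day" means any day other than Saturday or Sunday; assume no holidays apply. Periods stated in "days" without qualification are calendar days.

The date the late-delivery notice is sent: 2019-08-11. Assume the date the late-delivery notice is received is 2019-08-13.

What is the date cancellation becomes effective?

Adding 60 calendar days to 2019-08-11 gives 2019-10-10, which is the last day of the extended delivery period.
The date cancellation becomes effective: counting 10 business days from Thursday, 2019-10-10 (Oct 11, Oct 14, Oct 15, Oct 16, Oct 17, Oct 18, Oct 21, Oct 22, Oct 23, Oct 24, skipping weekends) reaches Thursday, 2019-10-24.

2019-10-24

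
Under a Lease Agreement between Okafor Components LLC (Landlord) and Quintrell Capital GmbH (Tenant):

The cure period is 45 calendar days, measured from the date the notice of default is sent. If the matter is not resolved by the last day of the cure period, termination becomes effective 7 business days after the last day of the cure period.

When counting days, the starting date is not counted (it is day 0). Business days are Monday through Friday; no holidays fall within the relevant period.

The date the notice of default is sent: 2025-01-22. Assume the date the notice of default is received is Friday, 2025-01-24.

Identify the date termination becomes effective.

Adding 45 calendar days to 2025-01-22 gives 2025-03-08, which is the last day of the cure period.
From Saturday, 2025-03-08, 7 business days (Mar 10, Mar 11, Mar 12, Mar 13, Mar 14, Mar 17, Mar 18, skipping weekends) brings us to Tuesday, 2025-03-18, which is the date termination becomes effective.

2025-03-18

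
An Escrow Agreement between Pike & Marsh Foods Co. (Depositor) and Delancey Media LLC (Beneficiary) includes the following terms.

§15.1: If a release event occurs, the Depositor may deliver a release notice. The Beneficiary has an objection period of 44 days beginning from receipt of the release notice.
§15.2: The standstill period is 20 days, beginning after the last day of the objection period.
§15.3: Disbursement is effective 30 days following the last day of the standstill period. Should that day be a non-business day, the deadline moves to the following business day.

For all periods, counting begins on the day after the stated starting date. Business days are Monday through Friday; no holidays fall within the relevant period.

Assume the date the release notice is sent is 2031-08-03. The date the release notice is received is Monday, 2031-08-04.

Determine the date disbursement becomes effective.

2031-11-06

The last day of the objection period: 44 calendar days after 2031-08-04 is 2031-09-17.
Adding 20 calendar days to 2031-09-17 gives 2031-10-07, which is the last day of the standstill period.
The date disbursement becomes effective: 2031-10-07 + 30 days = 2031-11-06. 2031-11-06 is a Thursday, so no roll-forward applies.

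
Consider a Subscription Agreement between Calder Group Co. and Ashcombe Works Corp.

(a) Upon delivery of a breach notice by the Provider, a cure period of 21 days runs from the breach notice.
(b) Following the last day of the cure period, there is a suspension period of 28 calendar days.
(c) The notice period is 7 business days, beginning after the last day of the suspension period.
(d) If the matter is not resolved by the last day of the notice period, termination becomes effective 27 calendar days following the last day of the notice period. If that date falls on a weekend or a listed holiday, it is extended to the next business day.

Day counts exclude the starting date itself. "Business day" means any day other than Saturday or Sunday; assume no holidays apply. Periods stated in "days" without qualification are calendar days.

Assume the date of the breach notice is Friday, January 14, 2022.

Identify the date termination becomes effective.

April 11, 2022

The last day of the cure period: 21 calendar days after January 14, 2022 is February 4, 2022.
The last day of the suspension period: February 4, 2022 + 28 days = March 4, 2022.
The last day of the notice period: 7 business days after Friday, March 4, 2022, skipping weekends — Mar 7, Mar 8, Mar 9, Mar 10, Mar 11, Mar 14, Mar 15 — lands on Tuesday, March 15, 2022.
Adding 27 calendar days to March 15, 2022 gives April 11, 2022, which is the date termination becomes effective. April 11, 2022 is a Monday, so no roll-forward applies.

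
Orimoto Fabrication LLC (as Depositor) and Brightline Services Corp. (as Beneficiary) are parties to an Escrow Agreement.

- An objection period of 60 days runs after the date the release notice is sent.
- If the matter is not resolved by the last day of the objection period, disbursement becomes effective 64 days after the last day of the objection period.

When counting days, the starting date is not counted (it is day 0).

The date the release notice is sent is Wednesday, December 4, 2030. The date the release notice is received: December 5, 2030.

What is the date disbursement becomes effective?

April 7, 2031

The last day of the objection period: 60 calendar days after December 4, 2030 is February 2, 2031.
The date disbursement becomes effective: 64 calendar days after February 2, 2031 is April 7, 2031.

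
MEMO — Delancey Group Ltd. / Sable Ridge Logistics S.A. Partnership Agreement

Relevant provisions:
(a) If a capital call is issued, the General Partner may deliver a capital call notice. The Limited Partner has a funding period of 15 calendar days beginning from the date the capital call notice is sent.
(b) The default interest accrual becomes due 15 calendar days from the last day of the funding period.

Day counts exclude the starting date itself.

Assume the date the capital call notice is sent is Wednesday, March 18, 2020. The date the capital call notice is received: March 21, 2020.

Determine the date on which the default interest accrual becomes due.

April 17, 2020

Adding 15 calendar days to March 18, 2020 gives April 2, 2020, which is the last day of the funding period.
The date on which the default interest accrual becomes due: April 2, 2020 + 15 days = April 17, 2020.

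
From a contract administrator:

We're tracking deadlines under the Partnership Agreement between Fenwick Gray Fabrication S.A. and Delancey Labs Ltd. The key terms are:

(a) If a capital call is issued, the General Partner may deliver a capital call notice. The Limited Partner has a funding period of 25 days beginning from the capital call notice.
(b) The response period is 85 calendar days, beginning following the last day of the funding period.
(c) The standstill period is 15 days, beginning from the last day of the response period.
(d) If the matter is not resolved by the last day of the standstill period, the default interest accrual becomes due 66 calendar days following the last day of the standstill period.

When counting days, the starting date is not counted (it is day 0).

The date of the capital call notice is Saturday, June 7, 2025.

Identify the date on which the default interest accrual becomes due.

The last day of the funding period: 25 calendar days after June 7, 2025 is July 2, 2025.
The last day of the response period: 85 calendar days after July 2, 2025 is September 25, 2025.
The last day of the standstill period: September 25, 2025 + 15 days = October 10, 2025.
The date on which the default interest accrual becomes due: 66 calendar days after October 10, 2025 is December 15, 2025.

December 15, 2025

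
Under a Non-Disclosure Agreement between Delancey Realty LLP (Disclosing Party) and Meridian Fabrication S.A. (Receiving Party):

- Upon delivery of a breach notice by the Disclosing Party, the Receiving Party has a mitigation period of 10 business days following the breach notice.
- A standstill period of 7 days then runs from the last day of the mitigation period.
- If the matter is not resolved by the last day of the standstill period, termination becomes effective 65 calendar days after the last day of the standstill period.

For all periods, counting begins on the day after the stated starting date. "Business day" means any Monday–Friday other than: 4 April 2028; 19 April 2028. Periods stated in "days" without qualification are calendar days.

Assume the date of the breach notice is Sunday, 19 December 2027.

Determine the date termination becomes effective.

The last day of the mitigation period: 10 business days after Sunday, 19 December 2027, skipping weekends — Dec 20, Dec 21, Dec 22, Dec 23, Dec 24, Dec 27, Dec 28, Dec 29, Dec 30, Dec 31 — lands on Friday, 31 December 2027.
Adding 7 calendar days to 31 December 2027 gives 7 January 2028, which is the last day of the standstill period.
Adding 65 calendar days to 7 January 2028 gives 12 March 2028, which is the date termination becomes effective.

12 March 2028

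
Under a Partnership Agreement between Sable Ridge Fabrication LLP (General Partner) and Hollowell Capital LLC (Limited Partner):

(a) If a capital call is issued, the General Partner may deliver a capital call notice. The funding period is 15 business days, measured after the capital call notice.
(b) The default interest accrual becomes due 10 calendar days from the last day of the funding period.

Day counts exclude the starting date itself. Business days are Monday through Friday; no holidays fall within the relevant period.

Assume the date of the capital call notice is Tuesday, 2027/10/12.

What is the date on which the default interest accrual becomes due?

2027/11/12

From Tuesday, 2027/10/12, 15 business days (Oct 13, Oct 14, Oct 15, Oct 18, …, Oct 29, Nov 1, Nov 2, skipping weekends) brings us to Tuesday, 2027/11/02, which is the last day of the funding period.
Adding 10 calendar days to 2027/11/02 gives 2027/11/12, which is the date on which the default interest accrual becomes due.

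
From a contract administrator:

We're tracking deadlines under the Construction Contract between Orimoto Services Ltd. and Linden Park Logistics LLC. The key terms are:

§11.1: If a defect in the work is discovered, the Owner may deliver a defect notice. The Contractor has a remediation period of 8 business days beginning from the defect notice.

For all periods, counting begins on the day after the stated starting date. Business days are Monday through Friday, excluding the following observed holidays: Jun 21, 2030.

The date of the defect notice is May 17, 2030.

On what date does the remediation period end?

The last day of the remediation period: counting 8 business days from Friday, May 17, 2030 (May 20, May 21, May 22, May 23, May 24, May 27, May 28, May 29, skipping weekends) reaches Wednesday, May 29, 2030.

May 29, 2030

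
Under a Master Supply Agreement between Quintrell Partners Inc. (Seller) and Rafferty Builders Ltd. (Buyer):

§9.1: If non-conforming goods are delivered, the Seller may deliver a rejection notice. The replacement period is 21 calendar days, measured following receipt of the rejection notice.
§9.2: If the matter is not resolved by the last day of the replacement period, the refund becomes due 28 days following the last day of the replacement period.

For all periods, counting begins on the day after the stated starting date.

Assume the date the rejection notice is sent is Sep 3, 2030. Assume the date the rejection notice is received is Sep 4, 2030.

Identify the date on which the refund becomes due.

The last day of the replacement period: 21 calendar days after Sep 4, 2030 is Sep 25, 2030.
The date on which the refund becomes due: 28 calendar days after Sep 25, 2030 is Oct 23, 2030.

Oct 23, 2030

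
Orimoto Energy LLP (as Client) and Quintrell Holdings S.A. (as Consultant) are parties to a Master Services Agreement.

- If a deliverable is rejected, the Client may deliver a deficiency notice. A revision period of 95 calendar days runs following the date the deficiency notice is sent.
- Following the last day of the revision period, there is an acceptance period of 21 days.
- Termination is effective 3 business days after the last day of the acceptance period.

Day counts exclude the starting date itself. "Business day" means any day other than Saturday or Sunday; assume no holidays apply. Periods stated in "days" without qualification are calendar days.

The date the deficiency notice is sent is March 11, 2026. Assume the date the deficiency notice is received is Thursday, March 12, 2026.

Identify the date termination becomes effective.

July 8, 2026

The last day of the revision period: 95 calendar days after March 11, 2026 is June 14, 2026.
Adding 21 calendar days to June 14, 2026 gives July 5, 2026, which is the last day of the acceptance period.
The date termination becomes effective: counting 3 business days from Sunday, July 5, 2026 (Jul 6, Jul 7, Jul 8, skipping weekends) reaches Wednesday, July 8, 2026.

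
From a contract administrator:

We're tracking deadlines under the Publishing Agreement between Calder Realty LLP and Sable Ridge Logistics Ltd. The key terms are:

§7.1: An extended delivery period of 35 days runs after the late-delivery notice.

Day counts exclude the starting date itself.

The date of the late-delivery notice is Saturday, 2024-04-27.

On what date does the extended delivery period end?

2024-06-01

The last day of the extended delivery period: 2024-04-27 + 35 days = 2024-06-01.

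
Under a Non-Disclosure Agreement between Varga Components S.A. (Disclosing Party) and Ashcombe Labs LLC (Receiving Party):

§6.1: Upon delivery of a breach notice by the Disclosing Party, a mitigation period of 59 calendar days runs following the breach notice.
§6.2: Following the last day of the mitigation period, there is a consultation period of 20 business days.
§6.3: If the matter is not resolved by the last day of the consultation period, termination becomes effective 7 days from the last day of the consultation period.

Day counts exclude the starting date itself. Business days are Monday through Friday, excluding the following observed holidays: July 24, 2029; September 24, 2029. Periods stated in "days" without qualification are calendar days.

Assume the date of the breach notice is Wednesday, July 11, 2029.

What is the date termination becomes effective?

Adding 59 calendar days to July 11, 2029 gives September 8, 2029, which is the last day of the mitigation period.
The last day of the consultation period: counting 20 business days from Saturday, September 8, 2029 (Sep 10, Sep 11, Sep 12, Sep 13, …, Oct 4, Oct 5, Oct 8, skipping weekends and the listed holiday on Sep 24) reaches Monday, October 8, 2029.
The date termination becomes effective: October 8, 2029 + 7 days = October 15, 2029.

October 15, 2029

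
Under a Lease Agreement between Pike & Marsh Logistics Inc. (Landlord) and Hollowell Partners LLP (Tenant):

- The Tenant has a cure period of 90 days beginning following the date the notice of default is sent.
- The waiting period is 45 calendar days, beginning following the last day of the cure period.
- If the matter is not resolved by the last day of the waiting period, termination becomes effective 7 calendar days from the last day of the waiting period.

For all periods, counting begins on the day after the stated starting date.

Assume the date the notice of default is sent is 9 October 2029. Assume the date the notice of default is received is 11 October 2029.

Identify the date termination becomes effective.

Adding 90 calendar days to 9 October 2029 gives 7 January 2030, which is the last day of the cure period.
The last day of the waiting period: 7 January 2030 + 45 days = 21 February 2030.
Adding 7 calendar days to 21 February 2030 gives 28 February 2030, which is the date termination becomes effective.

28 February 2030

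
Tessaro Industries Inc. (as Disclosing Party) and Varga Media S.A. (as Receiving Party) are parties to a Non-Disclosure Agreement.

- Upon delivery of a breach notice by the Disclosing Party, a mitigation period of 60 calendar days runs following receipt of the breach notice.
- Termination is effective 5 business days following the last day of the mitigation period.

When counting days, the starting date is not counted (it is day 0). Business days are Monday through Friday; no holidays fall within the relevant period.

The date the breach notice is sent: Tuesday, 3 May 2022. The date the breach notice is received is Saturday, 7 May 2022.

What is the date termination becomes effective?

The last day of the mitigation period: 60 calendar days after 7 May 2022 is 6 July 2022.
The date termination becomes effective: counting 5 business days from Wednesday, 6 July 2022 (Jul 7, Jul 8, Jul 11, Jul 12, Jul 13, skipping weekends) reaches Wednesday, 13 July 2022.

13 July 2022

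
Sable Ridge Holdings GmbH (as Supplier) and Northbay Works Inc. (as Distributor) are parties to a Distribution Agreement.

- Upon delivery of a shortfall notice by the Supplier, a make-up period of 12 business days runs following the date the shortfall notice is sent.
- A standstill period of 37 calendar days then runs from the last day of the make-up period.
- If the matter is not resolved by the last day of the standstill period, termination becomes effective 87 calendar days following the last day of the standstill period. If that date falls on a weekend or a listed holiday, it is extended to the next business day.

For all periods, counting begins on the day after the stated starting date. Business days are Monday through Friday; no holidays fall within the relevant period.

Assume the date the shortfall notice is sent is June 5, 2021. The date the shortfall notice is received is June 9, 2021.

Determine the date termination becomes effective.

October 25, 2021

The last day of the make-up period: 12 business days after Saturday, June 5, 2021, skipping weekends — Jun 7, Jun 8, Jun 9, Jun 10, …, Jun 18, Jun 21, Jun 22 — lands on Tuesday, June 22, 2021.
The last day of the standstill period: June 22, 2021 + 37 days = July 29, 2021.
The date termination becomes effective: July 29, 2021 + 87 days = October 24, 2021. That falls on a Sunday, so it rolls to the next business day, Monday, October 25, 2021.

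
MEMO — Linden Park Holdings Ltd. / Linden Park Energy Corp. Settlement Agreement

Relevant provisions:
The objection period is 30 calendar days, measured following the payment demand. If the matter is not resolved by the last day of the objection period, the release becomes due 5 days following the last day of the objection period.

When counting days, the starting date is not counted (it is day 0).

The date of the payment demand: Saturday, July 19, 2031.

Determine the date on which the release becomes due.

The last day of the objection period: July 19, 2031 + 30 days = August 18, 2031.
Adding 5 calendar days to August 18, 2031 gives August 23, 2031, which is the date on which the release becomes due.

August 23, 2031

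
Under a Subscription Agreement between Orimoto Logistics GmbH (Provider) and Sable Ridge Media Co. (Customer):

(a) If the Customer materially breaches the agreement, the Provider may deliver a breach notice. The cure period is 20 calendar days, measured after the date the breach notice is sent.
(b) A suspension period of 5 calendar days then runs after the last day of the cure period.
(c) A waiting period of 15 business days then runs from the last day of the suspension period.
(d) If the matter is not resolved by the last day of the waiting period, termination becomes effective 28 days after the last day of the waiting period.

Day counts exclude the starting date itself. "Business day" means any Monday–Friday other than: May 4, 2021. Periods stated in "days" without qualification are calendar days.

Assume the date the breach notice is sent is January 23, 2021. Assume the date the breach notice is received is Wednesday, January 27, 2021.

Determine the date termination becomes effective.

April 7, 2021

The last day of the cure period: January 23, 2021 + 20 days = February 12, 2021.
Adding 5 calendar days to February 12, 2021 gives February 17, 2021, which is the last day of the suspension period.
From Wednesday, February 17, 2021, 15 business days (Feb 18, Feb 19, Feb 22, Feb 23, …, Mar 8, Mar 9, Mar 10, skipping weekends) brings us to Wednesday, March 10, 2021, which is the last day of the waiting period.
The date termination becomes effective: 28 calendar days after March 10, 2021 is April 7, 2021.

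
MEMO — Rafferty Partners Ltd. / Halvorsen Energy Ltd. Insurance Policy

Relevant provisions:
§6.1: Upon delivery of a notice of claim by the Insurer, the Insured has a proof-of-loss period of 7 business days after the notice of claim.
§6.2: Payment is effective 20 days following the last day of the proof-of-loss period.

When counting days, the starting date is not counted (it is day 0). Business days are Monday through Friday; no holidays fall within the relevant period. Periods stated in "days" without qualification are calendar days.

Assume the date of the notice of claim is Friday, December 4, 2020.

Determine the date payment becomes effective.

January 4, 2021

The last day of the proof-of-loss period: 7 business days after Friday, December 4, 2020, skipping weekends — Dec 7, Dec 8, Dec 9, Dec 10, Dec 11, Dec 14, Dec 15 — lands on Tuesday, December 15, 2020.
The date payment becomes effective: 20 calendar days after December 15, 2020 is January 4, 2021.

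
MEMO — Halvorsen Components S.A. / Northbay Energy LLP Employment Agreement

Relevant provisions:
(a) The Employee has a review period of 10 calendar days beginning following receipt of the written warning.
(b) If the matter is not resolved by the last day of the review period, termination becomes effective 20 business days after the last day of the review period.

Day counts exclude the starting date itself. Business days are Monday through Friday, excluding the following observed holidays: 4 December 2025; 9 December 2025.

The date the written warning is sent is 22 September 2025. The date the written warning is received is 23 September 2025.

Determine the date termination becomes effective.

The last day of the review period: 10 calendar days after 23 September 2025 is 3 October 2025.
The date termination becomes effective: counting 20 business days from Friday, 3 October 2025 (Oct 6, Oct 7, Oct 8, Oct 9, …, Oct 29, Oct 30, Oct 31, skipping weekends) reaches Friday, 31 October 2025.

31 October 2025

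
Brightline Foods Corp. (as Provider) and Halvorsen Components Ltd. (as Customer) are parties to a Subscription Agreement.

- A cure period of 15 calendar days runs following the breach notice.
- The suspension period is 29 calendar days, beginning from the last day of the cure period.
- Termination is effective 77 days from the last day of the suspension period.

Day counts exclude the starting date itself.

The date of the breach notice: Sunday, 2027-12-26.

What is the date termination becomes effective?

The last day of the cure period: 2027-12-26 + 15 days = 2028-01-10.
The last day of the suspension period: 2028-01-10 + 29 days = 2028-02-08.
The date termination becomes effective: 2028-02-08 + 77 days = 2028-04-25.

2028-04-25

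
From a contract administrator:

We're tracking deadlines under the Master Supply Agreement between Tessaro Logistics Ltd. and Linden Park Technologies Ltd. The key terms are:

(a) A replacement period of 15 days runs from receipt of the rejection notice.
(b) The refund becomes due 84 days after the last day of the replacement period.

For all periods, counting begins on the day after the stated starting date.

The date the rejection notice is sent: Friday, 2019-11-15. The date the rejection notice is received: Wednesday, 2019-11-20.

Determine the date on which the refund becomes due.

2020-02-27

Adding 15 calendar days to 2019-11-20 gives 2019-12-05, which is the last day of the replacement period.
The date on which the refund becomes due: 2019-12-05 + 84 days = 2020-02-27.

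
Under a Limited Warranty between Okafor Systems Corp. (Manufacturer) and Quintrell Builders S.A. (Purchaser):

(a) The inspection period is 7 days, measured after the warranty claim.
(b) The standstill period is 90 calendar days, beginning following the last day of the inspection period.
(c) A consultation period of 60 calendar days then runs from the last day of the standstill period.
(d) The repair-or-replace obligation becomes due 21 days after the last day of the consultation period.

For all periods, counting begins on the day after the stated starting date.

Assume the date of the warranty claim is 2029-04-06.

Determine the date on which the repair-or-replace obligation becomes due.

2029-10-01

The last day of the inspection period: 7 calendar days after 2029-04-06 is 2029-04-13.
The last day of the standstill period: 2029-04-13 + 90 days = 2029-07-12.
Adding 60 calendar days to 2029-07-12 gives 2029-09-10, which is the last day of the consultation period.
The date on which the repair-or-replace obligation becomes due: 2029-09-10 + 21 days = 2029-10-01.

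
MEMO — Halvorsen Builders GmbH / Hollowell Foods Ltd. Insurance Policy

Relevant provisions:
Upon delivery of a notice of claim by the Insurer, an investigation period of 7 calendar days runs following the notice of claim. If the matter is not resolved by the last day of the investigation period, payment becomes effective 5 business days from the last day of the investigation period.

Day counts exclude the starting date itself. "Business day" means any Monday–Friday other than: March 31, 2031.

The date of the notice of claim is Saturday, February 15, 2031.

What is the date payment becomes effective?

February 28, 2031

Adding 7 calendar days to February 15, 2031 gives February 22, 2031, which is the last day of the investigation period.
The date payment becomes effective: counting 5 business days from Saturday, February 22, 2031 (Feb 24, Feb 25, Feb 26, Feb 27, Feb 28, skipping weekends) reaches Friday, February 28, 2031.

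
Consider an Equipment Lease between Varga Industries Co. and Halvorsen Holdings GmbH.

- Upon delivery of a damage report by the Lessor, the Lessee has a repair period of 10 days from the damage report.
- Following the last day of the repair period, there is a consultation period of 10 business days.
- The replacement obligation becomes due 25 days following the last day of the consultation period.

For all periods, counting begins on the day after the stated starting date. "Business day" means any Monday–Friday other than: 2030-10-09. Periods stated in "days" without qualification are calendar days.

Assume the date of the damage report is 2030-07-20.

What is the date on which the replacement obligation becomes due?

The last day of the repair period: 2030-07-20 + 10 days = 2030-07-30.
The last day of the consultation period: 10 business days after Tuesday, 2030-07-30, skipping weekends — Jul 31, Aug 1, Aug 2, Aug 5, Aug 6, Aug 7, Aug 8, Aug 9, Aug 12, Aug 13 — lands on Tuesday, 2030-08-13.
Adding 25 calendar days to 2030-08-13 gives 2030-09-07, which is the date on which the replacement obligation becomes due.

2030-09-07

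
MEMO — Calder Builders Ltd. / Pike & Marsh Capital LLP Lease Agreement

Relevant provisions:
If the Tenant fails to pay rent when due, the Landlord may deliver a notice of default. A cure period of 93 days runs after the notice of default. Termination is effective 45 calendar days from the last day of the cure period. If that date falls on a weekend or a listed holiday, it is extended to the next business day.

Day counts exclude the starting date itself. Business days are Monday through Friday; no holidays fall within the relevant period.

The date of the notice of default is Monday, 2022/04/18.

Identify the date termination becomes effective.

2022/09/05

The last day of the cure period: 2022/04/18 + 93 days = 2022/07/20.
The date termination becomes effective: 2022/07/20 + 45 days = 2022/09/03. That falls on a Saturday, so it rolls to the next business day, Monday, 2022/09/05.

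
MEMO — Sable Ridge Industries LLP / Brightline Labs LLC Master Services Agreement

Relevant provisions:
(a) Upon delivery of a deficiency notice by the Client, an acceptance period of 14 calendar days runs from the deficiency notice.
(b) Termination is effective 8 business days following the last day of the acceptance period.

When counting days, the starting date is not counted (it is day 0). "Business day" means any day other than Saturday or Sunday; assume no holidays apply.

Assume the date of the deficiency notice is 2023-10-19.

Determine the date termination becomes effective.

2023-11-14

The last day of the acceptance period: 14 calendar days after 2023-10-19 is 2023-11-02.
The date termination becomes effective: counting 8 business days from Thursday, 2023-11-02 (Nov 3, Nov 6, Nov 7, Nov 8, Nov 9, Nov 10, Nov 13, Nov 14, skipping weekends) reaches Tuesday, 2023-11-14.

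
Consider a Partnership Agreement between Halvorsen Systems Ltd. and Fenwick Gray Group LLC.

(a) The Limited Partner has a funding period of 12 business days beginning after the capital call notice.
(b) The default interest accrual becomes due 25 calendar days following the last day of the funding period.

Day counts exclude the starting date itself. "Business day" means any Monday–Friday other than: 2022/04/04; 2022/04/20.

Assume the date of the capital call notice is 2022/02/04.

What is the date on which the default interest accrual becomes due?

2022/03/19

The last day of the funding period: counting 12 business days from Friday, 2022/02/04 (Feb 7, Feb 8, Feb 9, Feb 10, …, Feb 18, Feb 21, Feb 22, skipping weekends) reaches Tuesday, 2022/02/22.
Adding 25 calendar days to 2022/02/22 gives 2022/03/19, which is the date on which the default interest accrual becomes due.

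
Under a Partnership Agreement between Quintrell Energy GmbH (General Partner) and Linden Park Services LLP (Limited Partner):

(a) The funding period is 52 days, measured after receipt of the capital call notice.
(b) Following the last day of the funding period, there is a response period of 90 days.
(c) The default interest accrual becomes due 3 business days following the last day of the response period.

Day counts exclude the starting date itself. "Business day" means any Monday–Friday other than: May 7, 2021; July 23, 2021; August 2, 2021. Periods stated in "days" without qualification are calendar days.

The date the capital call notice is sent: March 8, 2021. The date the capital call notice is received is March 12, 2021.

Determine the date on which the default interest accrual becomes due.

Adding 52 calendar days to March 12, 2021 gives May 3, 2021, which is the last day of the funding period.
Adding 90 calendar days to May 3, 2021 gives August 1, 2021, which is the last day of the response period.
The date on which the default interest accrual becomes due: counting 3 business days from Sunday, August 1, 2021 (Aug 3, Aug 4, Aug 5, skipping weekends and the listed holiday on Aug 2) reaches Thursday, August 5, 2021.

August 5, 2021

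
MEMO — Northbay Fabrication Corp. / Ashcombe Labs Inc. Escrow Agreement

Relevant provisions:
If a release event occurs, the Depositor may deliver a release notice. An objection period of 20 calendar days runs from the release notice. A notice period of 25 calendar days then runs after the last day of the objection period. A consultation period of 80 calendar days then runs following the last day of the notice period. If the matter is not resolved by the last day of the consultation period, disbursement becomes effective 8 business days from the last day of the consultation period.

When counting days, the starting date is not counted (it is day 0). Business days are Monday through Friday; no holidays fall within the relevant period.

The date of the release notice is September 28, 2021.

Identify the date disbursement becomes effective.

February 10, 2022

The last day of the objection period: 20 calendar days after September 28, 2021 is October 18, 2021.
The last day of the notice period: 25 calendar days after October 18, 2021 is November 12, 2021.
Adding 80 calendar days to November 12, 2021 gives January 31, 2022, which is the last day of the consultation period.
The date disbursement becomes effective: 8 business days after Monday, January 31, 2022, skipping weekends — Feb 1, Feb 2, Feb 3, Feb 4, Feb 7, Feb 8, Feb 9, Feb 10 — lands on Thursday, February 10, 2022.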